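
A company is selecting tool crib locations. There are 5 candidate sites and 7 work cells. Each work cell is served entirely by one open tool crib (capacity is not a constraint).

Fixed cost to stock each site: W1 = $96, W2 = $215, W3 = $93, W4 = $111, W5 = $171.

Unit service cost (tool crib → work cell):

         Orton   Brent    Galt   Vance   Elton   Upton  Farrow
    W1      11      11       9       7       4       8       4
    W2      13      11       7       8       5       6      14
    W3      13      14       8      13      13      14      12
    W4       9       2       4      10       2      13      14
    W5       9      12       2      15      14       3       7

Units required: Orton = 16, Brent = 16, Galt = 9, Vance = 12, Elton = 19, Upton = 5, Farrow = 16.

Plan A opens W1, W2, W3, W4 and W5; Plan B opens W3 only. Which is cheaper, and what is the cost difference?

Plan A is cheaper by 181.

Plan A: {W1, W2, W3, W4, W5}: Orton→W4 9·16=144, Brent→W4 2·16=32, Galt→W5 2·9=18, Vance→W1 7·12=84, Elton→W4 2·19=38, Upton→W5 3·5=15, Farrow→W1 4·16=64. Service 395; fixed 686; total 1081.
Plan B: {W3}: Orton→W3 13·16=208, Brent→W3 14·16=224, Galt→W3 8·9=72, Vance→W3 13·12=156, Elton→W3 13·19=247, Upton→W3 14·5=70, Farrow→W3 12·16=192. Service 1169; fixed 93; total 1262.
Difference: |1081 − 1262| = 181.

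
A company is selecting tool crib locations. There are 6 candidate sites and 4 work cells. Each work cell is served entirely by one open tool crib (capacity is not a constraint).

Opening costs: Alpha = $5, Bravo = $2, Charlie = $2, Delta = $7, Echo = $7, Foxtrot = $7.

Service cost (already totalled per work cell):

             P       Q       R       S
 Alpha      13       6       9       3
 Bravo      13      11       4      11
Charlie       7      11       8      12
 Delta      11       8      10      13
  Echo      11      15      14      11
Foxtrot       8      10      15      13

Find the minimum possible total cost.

For any fixed open set, each work cell goes to its cheapest open site; total = fixed + service.
{Alpha, Bravo, Charlie}: P→Charlie 7, Q→Alpha 6, R→Bravo 4, S→Alpha 3. Service 20; fixed 9; total 29.
{Alpha, Charlie}: P→Charlie 7, Q→Alpha 6, R→Charlie 8, S→Alpha 3. Service 24; fixed 7; total 31.
{Alpha, Bravo}: service 26 + fixed 7 = 33
{Alpha, Bravo, Charlie, Delta, Echo, Foxtrot}: service 20 + fixed 30 = 50
No other subset beats 29.

Minimum total cost: 29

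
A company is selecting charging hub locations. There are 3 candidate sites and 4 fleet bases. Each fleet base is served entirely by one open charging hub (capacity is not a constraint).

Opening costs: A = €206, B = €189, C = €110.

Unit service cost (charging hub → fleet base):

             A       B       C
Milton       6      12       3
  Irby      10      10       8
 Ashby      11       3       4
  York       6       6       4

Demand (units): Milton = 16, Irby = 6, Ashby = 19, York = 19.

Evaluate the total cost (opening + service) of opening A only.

Total cost: 685

Each fleet base is assigned to its cheapest site among the open ones.
{A}: Milton→A 6·16=96, Irby→A 10·6=60, Ashby→A 11·19=209, York→A 6·19=114. Service 479; fixed 206; total 685.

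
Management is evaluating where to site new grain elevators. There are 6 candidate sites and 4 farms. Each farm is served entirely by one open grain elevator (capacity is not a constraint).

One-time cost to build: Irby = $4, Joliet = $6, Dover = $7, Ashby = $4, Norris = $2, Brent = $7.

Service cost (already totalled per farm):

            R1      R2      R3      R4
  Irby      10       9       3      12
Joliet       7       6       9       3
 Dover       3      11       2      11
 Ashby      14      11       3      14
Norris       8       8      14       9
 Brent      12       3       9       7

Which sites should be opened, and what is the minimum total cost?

Open Joliet and Dover; minimum total cost 27.

For any fixed open set, each farm goes to its cheapest open site; total = fixed + service.
{Joliet, Dover}: R1→Dover 3, R2→Joliet 6, R3→Dover 2, R4→Joliet 3. Service 14; fixed 13; total 27.
{Irby, Joliet}: service 19 + fixed 10 = 29
{Joliet, Dover, Norris}: service 14 + fixed 15 = 29
{Irby, Joliet, Dover, Ashby, Norris, Brent}: service 11 + fixed 30 = 41
No other subset beats 27.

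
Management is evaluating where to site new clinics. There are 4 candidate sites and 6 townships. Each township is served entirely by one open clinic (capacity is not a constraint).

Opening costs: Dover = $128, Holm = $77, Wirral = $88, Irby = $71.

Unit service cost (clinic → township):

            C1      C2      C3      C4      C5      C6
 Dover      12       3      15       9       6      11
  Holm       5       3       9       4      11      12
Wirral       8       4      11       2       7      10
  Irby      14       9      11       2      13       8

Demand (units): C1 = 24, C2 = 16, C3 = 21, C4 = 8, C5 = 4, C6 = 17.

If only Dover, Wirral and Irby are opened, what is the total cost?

Each township is assigned to its cheapest site among the open ones.
{Dover, Wirral, Irby}: C1→Wirral 8·24=192, C2→Dover 3·16=48, C3→Wirral 11·21=231, C4→Wirral 2·8=16, C5→Dover 6·4=24, C6→Irby 8·17=136. Service 647; fixed 287; total 934.

Total cost: 934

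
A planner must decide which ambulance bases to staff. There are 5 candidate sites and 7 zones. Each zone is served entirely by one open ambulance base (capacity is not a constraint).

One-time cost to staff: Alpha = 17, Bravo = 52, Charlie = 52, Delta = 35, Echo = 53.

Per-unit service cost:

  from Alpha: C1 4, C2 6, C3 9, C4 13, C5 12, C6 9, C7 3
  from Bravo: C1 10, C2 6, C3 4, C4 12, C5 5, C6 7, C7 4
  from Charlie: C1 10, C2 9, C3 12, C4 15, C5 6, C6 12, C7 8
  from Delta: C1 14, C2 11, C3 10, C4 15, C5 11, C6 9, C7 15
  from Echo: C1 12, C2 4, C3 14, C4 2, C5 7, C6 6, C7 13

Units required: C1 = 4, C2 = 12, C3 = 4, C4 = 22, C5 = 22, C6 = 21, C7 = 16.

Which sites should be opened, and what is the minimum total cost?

Open Alpha, Bravo and Echo; minimum total cost 530.

For any fixed open set, each zone goes to its cheapest open site; total = fixed + service.
{Alpha, Bravo, Echo}: C1→Alpha 4·4=16, C2→Echo 4·12=48, C3→Bravo 4·4=16, C4→Echo 2·22=44, C5→Bravo 5·22=110, C6→Echo 6·21=126, C7→Alpha 3·16=48. Service 408; fixed 122; total 530.
{Alpha, Echo}: C1→Alpha 4·4=16, C2→Echo 4·12=48, C3→Alpha 9·4=36, C4→Echo 2·22=44, C5→Echo 7·22=154, C6→Echo 6·21=126, C7→Alpha 3·16=48. Service 472; fixed 70; total 542.
{Bravo, Echo}: service 448 + fixed 105 = 553
{Alpha, Bravo, Charlie, Delta, Echo}: service 408 + fixed 209 = 617
No other subset beats 530.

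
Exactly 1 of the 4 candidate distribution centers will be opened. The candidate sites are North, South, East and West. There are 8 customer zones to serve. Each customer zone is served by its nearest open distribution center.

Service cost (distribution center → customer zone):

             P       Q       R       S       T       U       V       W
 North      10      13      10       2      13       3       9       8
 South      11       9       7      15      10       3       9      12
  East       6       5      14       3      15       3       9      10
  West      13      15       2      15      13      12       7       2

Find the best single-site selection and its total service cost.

With exactly 1 open, each customer zone uses its cheapest among the chosen.
{East}: P→East 6, Q→East 5, R→East 14, S→East 3, T→East 15, U→East 3, V→East 9, W→East 10. Service cost 65.
{North}: service cost 68
{South}: service cost 76
Among all 4 size-1 choices, {East} is lowest.

Choose East only; total service cost 65.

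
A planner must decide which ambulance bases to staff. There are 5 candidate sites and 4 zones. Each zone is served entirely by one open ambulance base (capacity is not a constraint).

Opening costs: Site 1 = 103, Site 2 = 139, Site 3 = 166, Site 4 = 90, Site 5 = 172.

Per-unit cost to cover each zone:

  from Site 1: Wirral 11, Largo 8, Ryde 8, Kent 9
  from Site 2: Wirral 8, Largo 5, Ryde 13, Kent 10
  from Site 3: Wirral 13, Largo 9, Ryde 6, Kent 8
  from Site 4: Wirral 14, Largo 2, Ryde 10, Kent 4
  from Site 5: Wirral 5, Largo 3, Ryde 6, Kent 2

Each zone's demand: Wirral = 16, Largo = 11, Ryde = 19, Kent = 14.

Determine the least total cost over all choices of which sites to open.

Minimum total cost: 427

For any fixed open set, each zone goes to its cheapest open site; total = fixed + service.
{Site 5}: Wirral→Site 5 5·16=80, Largo→Site 5 3·11=33, Ryde→Site 5 6·19=114, Kent→Site 5 2·14=28. Service 255; fixed 172; total 427.
{Site 4, Site 5}: service 244 + fixed 262 = 506
{Site 1, Site 5}: service 255 + fixed 275 = 530
{Site 1, Site 2, Site 3, Site 4, Site 5}: Wirral→Site 5 5·16=80, Largo→Site 4 2·11=22, Ryde→Site 3 6·19=114, Kent→Site 5 2·14=28. Service 244; fixed 670; total 914.
No other subset beats 427.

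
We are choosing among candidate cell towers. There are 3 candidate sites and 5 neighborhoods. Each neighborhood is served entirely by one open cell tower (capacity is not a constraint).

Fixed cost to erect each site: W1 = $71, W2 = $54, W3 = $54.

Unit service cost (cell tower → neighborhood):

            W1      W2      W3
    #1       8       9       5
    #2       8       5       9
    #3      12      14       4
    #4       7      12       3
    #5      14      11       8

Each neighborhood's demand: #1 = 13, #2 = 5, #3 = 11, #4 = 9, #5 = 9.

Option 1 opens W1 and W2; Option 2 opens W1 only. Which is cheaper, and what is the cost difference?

Option 2 is cheaper by 12.

Option 1: {W1, W2}: #1→W1 8·13=104, #2→W2 5·5=25, #3→W1 12·11=132, #4→W1 7·9=63, #5→W2 11·9=99. Service 423; fixed 125; total 548.
Option 2: {W1}: #1→W1 8·13=104, #2→W1 8·5=40, #3→W1 12·11=132, #4→W1 7·9=63, #5→W1 14·9=126. Service 465; fixed 71; total 536.
Difference: |548 − 536| = 12.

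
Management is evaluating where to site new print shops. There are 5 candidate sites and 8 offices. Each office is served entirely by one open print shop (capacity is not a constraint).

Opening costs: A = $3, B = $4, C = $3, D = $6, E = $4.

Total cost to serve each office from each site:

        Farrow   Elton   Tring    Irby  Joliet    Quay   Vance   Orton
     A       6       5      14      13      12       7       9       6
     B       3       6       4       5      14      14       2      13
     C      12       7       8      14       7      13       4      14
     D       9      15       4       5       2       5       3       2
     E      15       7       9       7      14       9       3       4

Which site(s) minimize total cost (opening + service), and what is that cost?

For any fixed open set, each office goes to its cheapest open site; total = fixed + service.
{B, D}: Farrow→B 3, Elton→B 6, Tring→B 4, Irby→B 5, Joliet→D 2, Quay→D 5, Vance→B 2, Orton→D 2. Service 29; fixed 10; total 39.
{A, B, D}: service 28 + fixed 13 = 41
{A, D}: service 32 + fixed 9 = 41
{A, B, C, D, E}: Farrow→B 3, Elton→A 5, Tring→B 4, Irby→B 5, Joliet→D 2, Quay→D 5, Vance→B 2, Orton→D 2. Service 28; fixed 20; total 48.
No other subset beats 39.

Open B and D; minimum total cost 39.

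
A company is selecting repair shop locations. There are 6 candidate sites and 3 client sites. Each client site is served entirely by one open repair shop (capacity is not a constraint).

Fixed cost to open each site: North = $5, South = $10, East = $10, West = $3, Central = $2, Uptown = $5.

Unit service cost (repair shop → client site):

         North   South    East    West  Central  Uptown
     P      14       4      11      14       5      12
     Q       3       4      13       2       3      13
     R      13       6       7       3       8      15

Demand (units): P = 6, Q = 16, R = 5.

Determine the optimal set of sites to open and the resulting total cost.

Open West and Central; minimum total cost 82.

For any fixed open set, each client site goes to its cheapest open site; total = fixed + service.
{West, Central}: P→Central 5·6=30, Q→West 2·16=32, R→West 3·5=15. Service 77; fixed 5; total 82.
{South, West}: P→South 4·6=24, Q→West 2·16=32, R→West 3·5=15. Service 71; fixed 13; total 84.
{South, West, Central}: service 71 + fixed 15 = 86
{North, South, East, West, Central, Uptown}: P→South 4·6=24, Q→West 2·16=32, R→West 3·5=15. Service 71; fixed 35; total 106.
No other subset beats 82.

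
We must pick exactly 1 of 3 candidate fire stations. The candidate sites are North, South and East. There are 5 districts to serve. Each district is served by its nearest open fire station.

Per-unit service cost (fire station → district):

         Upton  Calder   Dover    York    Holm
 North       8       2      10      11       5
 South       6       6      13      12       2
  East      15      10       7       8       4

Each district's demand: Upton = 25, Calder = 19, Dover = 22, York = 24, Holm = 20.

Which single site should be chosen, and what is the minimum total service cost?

Choose North only; total service cost 822.

With exactly 1 open, each district uses its cheapest among the chosen.
{North}: Upton→North 8·25=200, Calder→North 2·19=38, Dover→North 10·22=220, York→North 11·24=264, Holm→North 5·20=100. Service cost 822.
{South}: service cost 878
{East}: service cost 991
Among all 3 size-1 choices, {North} is lowest.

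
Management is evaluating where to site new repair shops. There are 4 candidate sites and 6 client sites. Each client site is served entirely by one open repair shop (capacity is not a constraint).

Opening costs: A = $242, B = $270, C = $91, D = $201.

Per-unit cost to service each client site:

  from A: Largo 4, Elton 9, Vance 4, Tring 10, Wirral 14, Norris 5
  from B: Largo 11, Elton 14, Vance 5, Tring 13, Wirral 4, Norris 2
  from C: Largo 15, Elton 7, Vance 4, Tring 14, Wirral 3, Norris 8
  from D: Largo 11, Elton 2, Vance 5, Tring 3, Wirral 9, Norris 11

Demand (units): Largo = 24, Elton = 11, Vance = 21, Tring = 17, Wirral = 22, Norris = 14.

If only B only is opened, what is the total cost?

Total cost: 1130

Each client site is assigned to its cheapest site among the open ones.
{B}: Largo→B 11·24=264, Elton→B 14·11=154, Vance→B 5·21=105, Tring→B 13·17=221, Wirral→B 4·22=88, Norris→B 2·14=28. Service 860; fixed 270; total 1130.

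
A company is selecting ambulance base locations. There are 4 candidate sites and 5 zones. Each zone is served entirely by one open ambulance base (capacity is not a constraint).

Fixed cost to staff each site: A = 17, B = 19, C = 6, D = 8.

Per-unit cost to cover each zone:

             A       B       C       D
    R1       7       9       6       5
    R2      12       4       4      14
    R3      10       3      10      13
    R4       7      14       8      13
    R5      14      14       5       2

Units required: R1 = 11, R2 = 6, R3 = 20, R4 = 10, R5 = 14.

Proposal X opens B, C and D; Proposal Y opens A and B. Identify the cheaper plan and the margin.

Proposal X: {B, C, D}: R1→D 5·11=55, R2→B 4·6=24, R3→B 3·20=60, R4→C 8·10=80, R5→D 2·14=28. Service 247; fixed 33; total 280.
Proposal Y: {A, B}: R1→A 7·11=77, R2→B 4·6=24, R3→B 3·20=60, R4→A 7·10=70, R5→A 14·14=196. Service 427; fixed 36; total 463.
Difference: |280 − 463| = 183.

Proposal X is cheaper by 183.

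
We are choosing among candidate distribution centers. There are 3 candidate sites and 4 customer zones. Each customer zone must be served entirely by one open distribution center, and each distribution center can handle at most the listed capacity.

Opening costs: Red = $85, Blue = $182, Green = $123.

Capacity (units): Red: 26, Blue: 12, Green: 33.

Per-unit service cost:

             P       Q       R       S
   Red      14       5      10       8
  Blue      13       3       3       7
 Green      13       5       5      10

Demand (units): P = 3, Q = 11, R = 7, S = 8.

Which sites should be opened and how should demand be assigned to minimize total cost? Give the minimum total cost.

Minimum total cost: 332

Open {Green}: P→Green 13·3=39, Q→Green 5·11=55, R→Green 5·7=35, S→Green 10·8=80.
Loads: Green carries 29/33. Service 209; fixed 123; total 332.
Next best feasible plan costs 401.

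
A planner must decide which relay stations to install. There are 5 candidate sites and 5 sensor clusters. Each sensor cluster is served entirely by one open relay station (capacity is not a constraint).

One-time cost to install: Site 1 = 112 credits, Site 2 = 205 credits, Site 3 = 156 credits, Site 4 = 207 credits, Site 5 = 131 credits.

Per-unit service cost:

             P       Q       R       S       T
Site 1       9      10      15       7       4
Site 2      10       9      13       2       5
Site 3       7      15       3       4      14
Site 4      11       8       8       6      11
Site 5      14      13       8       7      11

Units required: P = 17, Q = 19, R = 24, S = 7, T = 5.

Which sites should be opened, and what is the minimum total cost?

For any fixed open set, each sensor cluster goes to its cheapest open site; total = fixed + service.
{Site 1, Site 3}: P→Site 3 7·17=119, Q→Site 1 10·19=190, R→Site 3 3·24=72, S→Site 3 4·7=28, T→Site 1 4·5=20. Service 429; fixed 268; total 697.
{Site 3}: P→Site 3 7·17=119, Q→Site 3 15·19=285, R→Site 3 3·24=72, S→Site 3 4·7=28, T→Site 3 14·5=70. Service 574; fixed 156; total 730.
{Site 2, Site 3}: P→Site 3 7·17=119, Q→Site 2 9·19=171, R→Site 3 3·24=72, S→Site 2 2·7=14, T→Site 2 5·5=25. Service 401; fixed 361; total 762.
{Site 1, Site 2, Site 3, Site 4, Site 5}: service 377 + fixed 811 = 1188
No other subset beats 697.

Open Site 1 and Site 3; minimum total cost 697.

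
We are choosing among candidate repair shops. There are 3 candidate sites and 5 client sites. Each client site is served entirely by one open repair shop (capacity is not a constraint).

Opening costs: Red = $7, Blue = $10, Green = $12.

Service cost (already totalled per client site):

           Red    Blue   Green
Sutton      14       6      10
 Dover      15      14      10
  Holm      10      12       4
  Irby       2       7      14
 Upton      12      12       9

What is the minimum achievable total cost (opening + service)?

Minimum total cost: 54

For any fixed open set, each client site goes to its cheapest open site; total = fixed + service.
{Red, Green}: Sutton→Green 10, Dover→Green 10, Holm→Green 4, Irby→Red 2, Upton→Green 9. Service 35; fixed 19; total 54.
{Blue, Green}: service 36 + fixed 22 = 58
{Green}: service 47 + fixed 12 = 59
{Red, Blue, Green}: Sutton→Blue 6, Dover→Green 10, Holm→Green 4, Irby→Red 2, Upton→Green 9. Service 31; fixed 29; total 60.
(All 7 nonempty subsets were checked; Red and Green is lowest.)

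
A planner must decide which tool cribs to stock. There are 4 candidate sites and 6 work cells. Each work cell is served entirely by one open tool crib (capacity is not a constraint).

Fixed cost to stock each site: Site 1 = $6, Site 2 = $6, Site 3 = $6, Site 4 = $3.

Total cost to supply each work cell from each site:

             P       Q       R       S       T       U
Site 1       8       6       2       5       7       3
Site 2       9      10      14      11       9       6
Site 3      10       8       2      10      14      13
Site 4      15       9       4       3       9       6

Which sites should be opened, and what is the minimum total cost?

Open Site 1 only; minimum total cost 37.

For any fixed open set, each work cell goes to its cheapest open site; total = fixed + service.
{Site 1}: P→Site 1 8, Q→Site 1 6, R→Site 1 2, S→Site 1 5, T→Site 1 7, U→Site 1 3. Service 31; fixed 6; total 37.
{Site 1, Site 4}: P→Site 1 8, Q→Site 1 6, R→Site 1 2, S→Site 4 3, T→Site 1 7, U→Site 1 3. Service 29; fixed 9; total 38.
{Site 1, Site 2}: service 31 + fixed 12 = 43
{Site 1, Site 2, Site 3, Site 4}: P→Site 1 8, Q→Site 1 6, R→Site 1 2, S→Site 4 3, T→Site 1 7, U→Site 1 3. Service 29; fixed 21; total 50.
No other subset beats 37.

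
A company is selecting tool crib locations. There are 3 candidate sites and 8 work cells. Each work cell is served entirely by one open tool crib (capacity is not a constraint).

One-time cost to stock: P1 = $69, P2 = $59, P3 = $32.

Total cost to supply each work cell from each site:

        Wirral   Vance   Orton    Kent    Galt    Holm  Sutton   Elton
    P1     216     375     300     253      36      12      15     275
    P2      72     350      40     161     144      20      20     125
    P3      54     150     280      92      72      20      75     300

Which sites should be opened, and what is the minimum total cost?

For any fixed open set, each work cell goes to its cheapest open site; total = fixed + service.
{P2, P3}: Wirral→P3 54, Vance→P3 150, Orton→P2 40, Kent→P3 92, Galt→P3 72, Holm→P2 20, Sutton→P2 20, Elton→P2 125. Service 573; fixed 91; total 664.
{P1, P2, P3}: Wirral→P3 54, Vance→P3 150, Orton→P2 40, Kent→P3 92, Galt→P1 36, Holm→P1 12, Sutton→P1 15, Elton→P2 125. Service 524; fixed 160; total 684.
{P1, P2}: Wirral→P2 72, Vance→P2 350, Orton→P2 40, Kent→P2 161, Galt→P1 36, Holm→P1 12, Sutton→P1 15, Elton→P2 125. Service 811; fixed 128; total 939.
{P3}: service 1043 + fixed 32 = 1075
No other subset beats 664.

Open P2 and P3; minimum total cost 664.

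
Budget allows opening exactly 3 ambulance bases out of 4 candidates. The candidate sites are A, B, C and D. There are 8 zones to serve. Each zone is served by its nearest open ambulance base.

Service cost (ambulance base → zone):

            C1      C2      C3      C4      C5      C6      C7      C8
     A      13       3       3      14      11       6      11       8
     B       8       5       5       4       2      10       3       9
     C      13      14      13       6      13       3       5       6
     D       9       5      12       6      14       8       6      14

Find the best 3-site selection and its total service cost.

With exactly 3 open, each zone uses its cheapest among the chosen.
{A, B, C}: C1→B 8, C2→A 3, C3→A 3, C4→B 4, C5→B 2, C6→C 3, C7→B 3, C8→C 6. Service cost 32.
{B, C, D}: service cost 36
{A, B, D}: service cost 37
Among all 4 size-3 choices, {A, B, C} is lowest.

Choose A, B and C; total service cost 32.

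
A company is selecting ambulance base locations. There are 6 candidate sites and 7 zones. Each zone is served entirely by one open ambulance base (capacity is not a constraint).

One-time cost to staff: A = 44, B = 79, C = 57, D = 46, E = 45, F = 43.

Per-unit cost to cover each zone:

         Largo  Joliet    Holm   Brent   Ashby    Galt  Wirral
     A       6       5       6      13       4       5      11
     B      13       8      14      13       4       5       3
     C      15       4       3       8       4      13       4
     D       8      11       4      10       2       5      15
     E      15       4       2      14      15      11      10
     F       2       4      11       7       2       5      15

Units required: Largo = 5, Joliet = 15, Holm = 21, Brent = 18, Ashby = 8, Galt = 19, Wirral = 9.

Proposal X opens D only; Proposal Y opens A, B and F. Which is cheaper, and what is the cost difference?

Proposal X: {D}: Largo→D 8·5=40, Joliet→D 11·15=165, Holm→D 4·21=84, Brent→D 10·18=180, Ashby→D 2·8=16, Galt→D 5·19=95, Wirral→D 15·9=135. Service 715; fixed 46; total 761.
Proposal Y: {A, B, F}: Largo→F 2·5=10, Joliet→F 4·15=60, Holm→A 6·21=126, Brent→F 7·18=126, Ashby→F 2·8=16, Galt→A 5·19=95, Wirral→B 3·9=27. Service 460; fixed 166; total 626.
Difference: |761 − 626| = 135.

Proposal Y is cheaper by 135.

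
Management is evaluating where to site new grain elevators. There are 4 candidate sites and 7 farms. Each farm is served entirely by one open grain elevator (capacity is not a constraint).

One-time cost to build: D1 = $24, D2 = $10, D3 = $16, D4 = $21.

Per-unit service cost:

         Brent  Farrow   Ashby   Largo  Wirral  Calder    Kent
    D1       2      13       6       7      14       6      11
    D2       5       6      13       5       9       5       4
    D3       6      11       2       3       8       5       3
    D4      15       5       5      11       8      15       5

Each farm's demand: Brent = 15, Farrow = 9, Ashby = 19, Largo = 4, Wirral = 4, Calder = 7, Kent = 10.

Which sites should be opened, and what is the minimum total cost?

Open D1, D2 and D3; minimum total cost 281.

For any fixed open set, each farm goes to its cheapest open site; total = fixed + service.
{D1, D2, D3}: Brent→D1 2·15=30, Farrow→D2 6·9=54, Ashby→D3 2·19=38, Largo→D3 3·4=12, Wirral→D3 8·4=32, Calder→D2 5·7=35, Kent→D3 3·10=30. Service 231; fixed 50; total 281.
{D1, D3, D4}: Brent→D1 2·15=30, Farrow→D4 5·9=45, Ashby→D3 2·19=38, Largo→D3 3·4=12, Wirral→D3 8·4=32, Calder→D3 5·7=35, Kent→D3 3·10=30. Service 222; fixed 61; total 283.
{D1, D2, D3, D4}: Brent→D1 2·15=30, Farrow→D4 5·9=45, Ashby→D3 2·19=38, Largo→D3 3·4=12, Wirral→D3 8·4=32, Calder→D2 5·7=35, Kent→D3 3·10=30. Service 222; fixed 71; total 293.
{D2}: Brent→D2 5·15=75, Farrow→D2 6·9=54, Ashby→D2 13·19=247, Largo→D2 5·4=20, Wirral→D2 9·4=36, Calder→D2 5·7=35, Kent→D2 4·10=40. Service 507; fixed 10; total 517.
(All 15 nonempty subsets were checked; D1, D2 and D3 is lowest.)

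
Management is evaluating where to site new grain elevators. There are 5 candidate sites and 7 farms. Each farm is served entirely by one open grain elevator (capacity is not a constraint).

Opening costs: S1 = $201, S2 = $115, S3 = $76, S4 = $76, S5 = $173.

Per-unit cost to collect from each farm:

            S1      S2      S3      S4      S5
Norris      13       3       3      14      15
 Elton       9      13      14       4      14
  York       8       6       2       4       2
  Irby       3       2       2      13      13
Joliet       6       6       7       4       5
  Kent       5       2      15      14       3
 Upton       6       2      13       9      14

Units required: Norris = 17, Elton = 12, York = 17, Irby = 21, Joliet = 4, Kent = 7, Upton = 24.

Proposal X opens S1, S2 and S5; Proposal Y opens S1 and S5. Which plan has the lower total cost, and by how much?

Proposal X is cheaper by 179.

Proposal X: {S1, S2, S5}: Norris→S2 3·17=51, Elton→S1 9·12=108, York→S5 2·17=34, Irby→S2 2·21=42, Joliet→S5 5·4=20, Kent→S2 2·7=14, Upton→S2 2·24=48. Service 317; fixed 489; total 806.
Proposal Y: {S1, S5}: Norris→S1 13·17=221, Elton→S1 9·12=108, York→S5 2·17=34, Irby→S1 3·21=63, Joliet→S5 5·4=20, Kent→S5 3·7=21, Upton→S1 6·24=144. Service 611; fixed 374; total 985.
Difference: |806 − 985| = 179.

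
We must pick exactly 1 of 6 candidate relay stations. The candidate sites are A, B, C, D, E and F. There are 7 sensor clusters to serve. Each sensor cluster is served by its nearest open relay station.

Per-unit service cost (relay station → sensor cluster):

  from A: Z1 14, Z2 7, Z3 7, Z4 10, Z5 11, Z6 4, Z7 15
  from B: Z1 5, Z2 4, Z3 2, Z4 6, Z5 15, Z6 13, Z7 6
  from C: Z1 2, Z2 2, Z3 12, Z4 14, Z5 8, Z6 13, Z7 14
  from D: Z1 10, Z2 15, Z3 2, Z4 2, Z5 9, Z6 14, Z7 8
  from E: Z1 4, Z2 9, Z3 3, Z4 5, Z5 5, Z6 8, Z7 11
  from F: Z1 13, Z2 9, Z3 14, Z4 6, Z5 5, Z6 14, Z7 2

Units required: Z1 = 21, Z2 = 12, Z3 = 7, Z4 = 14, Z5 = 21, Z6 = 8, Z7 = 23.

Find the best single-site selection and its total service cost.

With exactly 1 open, each sensor cluster uses its cheapest among the chosen.
{E}: Z1→E 4·21=84, Z2→E 9·12=108, Z3→E 3·7=21, Z4→E 5·14=70, Z5→E 5·21=105, Z6→E 8·8=64, Z7→E 11·23=253. Service cost 705.
{B}: service cost 808
{F}: service cost 826
Among all 6 size-1 choices, {E} is lowest.

Choose E only; total service cost 705.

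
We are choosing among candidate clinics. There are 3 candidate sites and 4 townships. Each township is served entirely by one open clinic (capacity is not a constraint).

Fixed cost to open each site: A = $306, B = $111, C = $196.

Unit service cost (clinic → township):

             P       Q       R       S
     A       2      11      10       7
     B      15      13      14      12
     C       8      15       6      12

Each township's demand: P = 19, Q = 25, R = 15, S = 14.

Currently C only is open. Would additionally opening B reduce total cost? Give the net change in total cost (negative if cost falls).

Current service cost with {C}: 785.
Adding B: each township re-picks its cheapest; new service cost 735, saving 50.
Extra fixed cost: 111. Net change = 111 − 50 = 61.
(Totals: 981 → 1042.)

No — net change +61 (cost rises by 61).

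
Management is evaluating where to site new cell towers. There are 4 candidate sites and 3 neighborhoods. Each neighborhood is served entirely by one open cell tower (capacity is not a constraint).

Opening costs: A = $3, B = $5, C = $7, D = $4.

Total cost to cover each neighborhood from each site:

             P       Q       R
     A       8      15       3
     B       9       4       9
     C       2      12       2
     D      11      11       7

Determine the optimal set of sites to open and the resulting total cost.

For any fixed open set, each neighborhood goes to its cheapest open site; total = fixed + service.
{B, C}: P→C 2, Q→B 4, R→C 2. Service 8; fixed 12; total 20.
{A, B}: service 15 + fixed 8 = 23
{A, B, C}: service 8 + fixed 15 = 23
{A, B, C, D}: P→C 2, Q→B 4, R→C 2. Service 8; fixed 19; total 27.
(All 15 nonempty subsets were checked; B and C is lowest.)

Open B and C; minimum total cost 20.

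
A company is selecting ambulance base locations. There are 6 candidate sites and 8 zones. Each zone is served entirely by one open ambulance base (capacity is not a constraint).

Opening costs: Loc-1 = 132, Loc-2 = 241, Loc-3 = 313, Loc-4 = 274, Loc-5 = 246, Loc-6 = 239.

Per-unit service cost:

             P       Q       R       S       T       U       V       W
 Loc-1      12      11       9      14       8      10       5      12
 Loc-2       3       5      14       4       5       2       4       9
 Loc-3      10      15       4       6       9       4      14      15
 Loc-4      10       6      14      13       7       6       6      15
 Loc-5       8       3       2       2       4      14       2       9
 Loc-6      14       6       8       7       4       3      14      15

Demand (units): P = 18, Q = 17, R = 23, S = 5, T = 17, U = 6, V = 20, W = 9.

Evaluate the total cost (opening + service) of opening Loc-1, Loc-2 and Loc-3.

Total cost: 1195

Each zone is assigned to its cheapest site among the open ones.
{Loc-1, Loc-2, Loc-3}: P→Loc-2 3·18=54, Q→Loc-2 5·17=85, R→Loc-3 4·23=92, S→Loc-2 4·5=20, T→Loc-2 5·17=85, U→Loc-2 2·6=12, V→Loc-2 4·20=80, W→Loc-2 9·9=81. Service 509; fixed 686; total 1195.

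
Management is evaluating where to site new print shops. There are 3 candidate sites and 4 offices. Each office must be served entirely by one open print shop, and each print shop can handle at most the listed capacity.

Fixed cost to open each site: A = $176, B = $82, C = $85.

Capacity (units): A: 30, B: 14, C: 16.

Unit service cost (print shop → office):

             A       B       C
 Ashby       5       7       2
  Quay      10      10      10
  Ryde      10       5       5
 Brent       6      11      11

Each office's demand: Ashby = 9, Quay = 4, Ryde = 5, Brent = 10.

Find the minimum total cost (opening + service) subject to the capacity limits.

Open {B, C}: Ashby→C 2·9=18, Quay→B 10·4=40, Ryde→C 5·5=25, Brent→B 11·10=110.
Loads: B carries 14/14, C carries 14/16. Service 193; fixed 167; total 360.
Next best feasible plan costs 371.

Minimum total cost: 360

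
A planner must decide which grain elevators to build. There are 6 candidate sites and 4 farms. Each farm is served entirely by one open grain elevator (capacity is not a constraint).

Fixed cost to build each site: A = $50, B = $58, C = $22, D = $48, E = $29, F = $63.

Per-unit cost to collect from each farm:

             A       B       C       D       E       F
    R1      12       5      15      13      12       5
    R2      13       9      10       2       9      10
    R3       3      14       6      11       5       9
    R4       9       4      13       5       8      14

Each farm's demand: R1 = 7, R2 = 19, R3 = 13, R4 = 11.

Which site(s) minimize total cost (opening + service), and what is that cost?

For any fixed open set, each farm goes to its cheapest open site; total = fixed + service.
{A, B, D}: R1→B 5·7=35, R2→D 2·19=38, R3→A 3·13=39, R4→B 4·11=44. Service 156; fixed 156; total 312.
{A, D}: service 216 + fixed 98 = 314
{B, D, E}: service 182 + fixed 135 = 317
{A, B, C, D, E, F}: R1→B 5·7=35, R2→D 2·19=38, R3→A 3·13=39, R4→B 4·11=44. Service 156; fixed 270; total 426.
No other subset beats 312.

Open A, B and D; minimum total cost 312.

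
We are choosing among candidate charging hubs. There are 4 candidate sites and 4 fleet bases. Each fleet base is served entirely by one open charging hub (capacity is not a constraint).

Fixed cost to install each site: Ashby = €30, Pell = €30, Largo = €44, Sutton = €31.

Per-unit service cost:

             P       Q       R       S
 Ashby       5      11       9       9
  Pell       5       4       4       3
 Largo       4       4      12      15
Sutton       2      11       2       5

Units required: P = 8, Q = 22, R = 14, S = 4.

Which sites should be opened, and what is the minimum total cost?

Open Pell and Sutton; minimum total cost 205.

For any fixed open set, each fleet base goes to its cheapest open site; total = fixed + service.
{Pell, Sutton}: P→Sutton 2·8=16, Q→Pell 4·22=88, R→Sutton 2·14=28, S→Pell 3·4=12. Service 144; fixed 61; total 205.
{Pell}: P→Pell 5·8=40, Q→Pell 4·22=88, R→Pell 4·14=56, S→Pell 3·4=12. Service 196; fixed 30; total 226.
{Largo, Sutton}: P→Sutton 2·8=16, Q→Largo 4·22=88, R→Sutton 2·14=28, S→Sutton 5·4=20. Service 152; fixed 75; total 227.
{Ashby, Pell, Largo, Sutton}: service 144 + fixed 135 = 279
No other subset beats 205.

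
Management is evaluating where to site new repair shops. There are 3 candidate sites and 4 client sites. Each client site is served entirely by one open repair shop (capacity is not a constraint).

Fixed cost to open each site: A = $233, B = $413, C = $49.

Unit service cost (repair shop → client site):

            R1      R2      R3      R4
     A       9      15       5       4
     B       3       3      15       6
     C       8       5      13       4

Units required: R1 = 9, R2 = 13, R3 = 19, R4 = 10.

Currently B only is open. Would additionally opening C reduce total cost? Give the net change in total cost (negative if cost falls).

Yes — net change −9 (cost falls by 9).

Current service cost with {B}: 411.
Adding C: each client site re-picks its cheapest; new service cost 353, saving 58.
Extra fixed cost: 49. Net change = 49 − 58 = -9.
(Totals: 824 → 815.)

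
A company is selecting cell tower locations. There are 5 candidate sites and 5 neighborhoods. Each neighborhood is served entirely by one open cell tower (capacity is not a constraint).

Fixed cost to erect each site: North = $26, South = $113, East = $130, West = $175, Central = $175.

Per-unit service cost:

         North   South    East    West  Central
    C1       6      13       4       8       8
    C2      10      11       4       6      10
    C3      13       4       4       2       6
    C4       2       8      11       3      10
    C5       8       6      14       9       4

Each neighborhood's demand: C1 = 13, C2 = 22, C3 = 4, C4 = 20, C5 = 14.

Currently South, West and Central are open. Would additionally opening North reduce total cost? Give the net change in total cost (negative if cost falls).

Current service cost with {South, West, Central}: 360.
Adding North: each neighborhood re-picks its cheapest; new service cost 314, saving 46.
Extra fixed cost: 26. Net change = 26 − 46 = -20.
(Totals: 823 → 803.)

Yes — net change −20 (cost falls by 20).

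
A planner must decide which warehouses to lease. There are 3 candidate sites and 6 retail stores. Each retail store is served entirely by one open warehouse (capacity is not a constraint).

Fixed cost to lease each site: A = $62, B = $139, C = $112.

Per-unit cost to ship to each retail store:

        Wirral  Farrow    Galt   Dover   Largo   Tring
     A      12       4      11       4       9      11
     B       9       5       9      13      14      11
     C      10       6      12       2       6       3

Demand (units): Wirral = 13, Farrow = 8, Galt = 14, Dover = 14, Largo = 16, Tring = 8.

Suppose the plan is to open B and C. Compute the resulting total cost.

Each retail store is assigned to its cheapest site among the open ones.
{B, C}: Wirral→B 9·13=117, Farrow→B 5·8=40, Galt→B 9·14=126, Dover→C 2·14=28, Largo→C 6·16=96, Tring→C 3·8=24. Service 431; fixed 251; total 682.

Total cost: 682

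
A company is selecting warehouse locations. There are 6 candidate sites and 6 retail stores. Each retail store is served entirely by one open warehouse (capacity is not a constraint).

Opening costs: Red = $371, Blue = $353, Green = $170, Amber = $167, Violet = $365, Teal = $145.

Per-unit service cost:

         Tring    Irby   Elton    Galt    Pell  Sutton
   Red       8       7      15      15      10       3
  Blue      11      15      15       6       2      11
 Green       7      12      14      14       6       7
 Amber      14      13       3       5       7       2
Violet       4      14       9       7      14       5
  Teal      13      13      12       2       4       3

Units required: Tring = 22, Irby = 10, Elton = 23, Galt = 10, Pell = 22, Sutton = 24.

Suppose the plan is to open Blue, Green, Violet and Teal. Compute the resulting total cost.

Total cost: 1584

Each retail store is assigned to its cheapest site among the open ones.
{Blue, Green, Violet, Teal}: Tring→Violet 4·22=88, Irby→Green 12·10=120, Elton→Violet 9·23=207, Galt→Teal 2·10=20, Pell→Blue 2·22=44, Sutton→Teal 3·24=72. Service 551; fixed 1033; total 1584.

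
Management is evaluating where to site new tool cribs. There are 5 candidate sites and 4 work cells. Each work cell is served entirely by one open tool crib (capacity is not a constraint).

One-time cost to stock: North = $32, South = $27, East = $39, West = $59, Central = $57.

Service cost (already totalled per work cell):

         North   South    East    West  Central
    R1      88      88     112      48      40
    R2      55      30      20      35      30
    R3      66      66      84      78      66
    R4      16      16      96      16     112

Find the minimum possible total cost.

For any fixed open set, each work cell goes to its cheapest open site; total = fixed + service.
{South}: R1→South 88, R2→South 30, R3→South 66, R4→South 16. Service 200; fixed 27; total 227.
{South, Central}: R1→Central 40, R2→South 30, R3→South 66, R4→South 16. Service 152; fixed 84; total 236.
{West}: service 177 + fixed 59 = 236
{North, South, East, West, Central}: R1→Central 40, R2→East 20, R3→North 66, R4→North 16. Service 142; fixed 214; total 356.
No other subset beats 227.

Minimum total cost: 227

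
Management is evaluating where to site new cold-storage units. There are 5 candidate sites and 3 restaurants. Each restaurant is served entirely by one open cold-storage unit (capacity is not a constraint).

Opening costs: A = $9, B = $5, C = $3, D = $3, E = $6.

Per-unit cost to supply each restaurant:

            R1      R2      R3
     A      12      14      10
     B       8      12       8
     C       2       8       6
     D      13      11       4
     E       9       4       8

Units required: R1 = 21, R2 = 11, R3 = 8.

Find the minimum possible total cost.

For any fixed open set, each restaurant goes to its cheapest open site; total = fixed + service.
{C, D, E}: R1→C 2·21=42, R2→E 4·11=44, R3→D 4·8=32. Service 118; fixed 12; total 130.
{B, C, D, E}: service 118 + fixed 17 = 135
{A, C, D, E}: R1→C 2·21=42, R2→E 4·11=44, R3→D 4·8=32. Service 118; fixed 21; total 139.
{A, B, C, D, E}: service 118 + fixed 26 = 144
No other subset beats 130.

Minimum total cost: 130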